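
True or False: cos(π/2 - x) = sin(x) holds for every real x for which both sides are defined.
True.

Claim: cos(π/2 - x) = sin(x).
Reasoning: Use cos(u - v) = cos(u)cos(v) + sin(u)sin(v) with u = π/2, v = x: cos(π/2)cos(x) + sin(π/2)sin(x) = 0·cos(x) + 1·sin(x) = sin(x).
So the two sides agree for every real x for which both sides are defined.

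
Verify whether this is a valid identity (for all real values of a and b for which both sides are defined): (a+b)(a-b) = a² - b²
Yes, this is an identity.

Claim: (a+b)(a-b) = a² - b².
Reasoning: Expand: (a+b)(a-b) = a² - ab + ba - b² = a² - b² (the cross terms cancel).
So the two sides agree for all real values of a and b for which both sides are defined.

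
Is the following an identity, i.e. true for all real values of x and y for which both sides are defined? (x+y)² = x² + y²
No, this is NOT an identity.

Claim: (x+y)² = x² + y².
Test a specific point where both sides are defined: x = 1, y = -1.
LHS = (x+y)² ≈ 0.0000
RHS = x² + y² ≈ 2.0000
Since 0.0000 ≠ 2.0000, the equation fails at this point, so it cannot hold for all real values of x and y for which both sides are defined.
The correct expansion is (x+y)² = x² + 2xy + y²; the cross term 2xy is missing.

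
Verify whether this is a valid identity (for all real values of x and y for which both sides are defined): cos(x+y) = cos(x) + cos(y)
Claim: cos(x+y) = cos(x) + cos(y).
Test a specific point where both sides are defined: x = π/3, y = π/6.
LHS = cos(x+y) ≈ 0.0000
RHS = cos(x) + cos(y) ≈ 1.3660
Since 0.0000 ≠ 1.3660, the equation fails at this point, so it cannot hold for all real values of x and y for which both sides are defined.
The correct expansion is cos(x+y) = cos(x)cos(y) - sin(x)sin(y); cosine is not additive.

Conclusion: No, this is NOT an identity.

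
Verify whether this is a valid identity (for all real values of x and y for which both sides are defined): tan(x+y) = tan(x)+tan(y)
No, this is NOT an identity.

Claim: tan(x+y) = tan(x)+tan(y).
Test a specific point where both sides are defined: x = π/6, y = 2π/3.
LHS = tan(x+y) ≈ -0.5774
RHS = tan(x)+tan(y) ≈ -1.1547
Since -0.5774 ≠ -1.1547, the equation fails at this point, so it cannot hold for all real values of x and y for which both sides are defined.
The correct formula is tan(x+y) = (tan(x) + tan(y))/(1 - tan(x)tan(y)).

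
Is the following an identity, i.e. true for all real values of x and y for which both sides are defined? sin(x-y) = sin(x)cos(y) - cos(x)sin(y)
Yes, this is an identity.

Claim: sin(x-y) = sin(x)cos(y) - cos(x)sin(y).
Reasoning: Replace y by -y in sin(x+y) = sin(x)cos(y) + cos(x)sin(y) and use cos(-y) = cos(y), sin(-y) = -sin(y): sin(x-y) = sin(x)cos(y) - cos(x)sin(y).
So the two sides agree for all real values of x and y for which both sides are defined.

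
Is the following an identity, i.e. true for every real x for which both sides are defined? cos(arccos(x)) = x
Claim: cos(arccos(x)) = x.
Reasoning: For -1 ≤ x ≤ 1 (where arccos is defined), arccos(x) is by definition an angle whose cosine equals x. Taking the cosine of that angle returns x. (Note the other order, arccos(cos x) = x, is NOT an identity.)
So the two sides agree for every real x for which both sides are defined.

Conclusion: Yes, this is an identity.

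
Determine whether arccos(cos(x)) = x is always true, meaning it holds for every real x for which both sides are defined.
Claim: arccos(cos(x)) = x.
Test a specific point where both sides are defined: x = -π/4.
LHS = arccos(cos(x)) ≈ 0.7854
RHS = x ≈ -0.7854
Since 0.7854 ≠ -0.7854, the equation fails at this point, so it cannot hold for every real x for which both sides are defined.
arccos only returns values in [0, π], so arccos(cos(x)) = x holds only for x in that interval, not for all real x.

Conclusion: No, this is NOT an identity.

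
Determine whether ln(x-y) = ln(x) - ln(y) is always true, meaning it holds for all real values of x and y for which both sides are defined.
Claim: ln(x-y) = ln(x) - ln(y).
Test a specific point where both sides are defined: x = 2, y = 1.
LHS = ln(x-y) ≈ 0.0000
RHS = ln(x) - ln(y) ≈ 0.6931
Since 0.0000 ≠ 0.6931, the equation fails at this point, so it cannot hold for all real values of x and y for which both sides are defined.
ln(x) - ln(y) = ln(x/y), not ln(x-y).

Conclusion: No, this is NOT an identity.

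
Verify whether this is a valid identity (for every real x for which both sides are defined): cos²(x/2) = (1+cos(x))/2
Yes, this is an identity.

Claim: cos²(x/2) = (1+cos(x))/2.
Reasoning: Use cos(2θ) = 2cos²θ - 1 with θ = x/2: cos(x) = 2cos²(x/2) - 1. Solving for cos²(x/2) gives (1 + cos(x))/2.
So the two sides agree for every real x for which both sides are defined.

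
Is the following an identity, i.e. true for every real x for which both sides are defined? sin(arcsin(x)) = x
Claim: sin(arcsin(x)) = x.
Reasoning: For -1 ≤ x ≤ 1 (where arcsin is defined), arcsin(x) is by definition an angle whose sine equals x. Taking the sine of that angle returns x. (Note the other order, arcsin(sin x) = x, is NOT an identity.)
So the two sides agree for every real x for which both sides are defined.

Conclusion: Yes, this is an identity.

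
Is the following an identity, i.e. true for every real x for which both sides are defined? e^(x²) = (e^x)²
Claim: e^(x²) = (e^x)².
Test a specific point where both sides are defined: x = 3.
LHS = e^(x²) ≈ 8103.0839
RHS = (e^x)² ≈ 403.4288
Since 8103.0839 ≠ 403.4288, the equation fails at this point, so it cannot hold for every real x for which both sides are defined.
(e^x)² = e^(2x), and 2x ≠ x² in general.

Conclusion: No, this is NOT an identity.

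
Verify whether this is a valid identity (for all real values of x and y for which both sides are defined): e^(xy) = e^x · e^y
No, this is NOT an identity.

Claim: e^(xy) = e^x · e^y.
Test a specific point where both sides are defined: x = -3, y = 3.
LHS = e^(xy) ≈ 0.0001
RHS = e^x · e^y ≈ 1.0000
Since 0.0001 ≠ 1.0000, the equation fails at this point, so it cannot hold for all real values of x and y for which both sides are defined.
e^x · e^y = e^(x+y), not e^(xy).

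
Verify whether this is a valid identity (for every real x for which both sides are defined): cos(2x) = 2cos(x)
No, this is NOT an identity.

Claim: cos(2x) = 2cos(x).
Test a specific point where both sides are defined: x = π/2.
LHS = cos(2x) ≈ -1.0000
RHS = 2cos(x) ≈ 0.0000
Since -1.0000 ≠ 0.0000, the equation fails at this point, so it cannot hold for every real x for which both sides are defined.
The correct double-angle formula is cos(2x) = cos²x - sin²x.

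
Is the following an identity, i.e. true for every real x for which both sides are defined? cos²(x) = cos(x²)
Claim: cos²(x) = cos(x²).
Test a specific point where both sides are defined: x = -π/4.
LHS = cos²(x) ≈ 0.5000
RHS = cos(x²) ≈ 0.8157
Since 0.5000 ≠ 0.8157, the equation fails at this point, so it cannot hold for every real x for which both sides are defined.
cos²(x) means (cos x)², squaring the output; cos(x²) squares the input. These are different functions.

Conclusion: No, this is NOT an identity.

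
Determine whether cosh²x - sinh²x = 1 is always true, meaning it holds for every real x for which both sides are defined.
Yes, this is an identity.

Claim: cosh²x - sinh²x = 1.
Reasoning: With cosh(x) = (e^x + e^-x)/2 and sinh(x) = (e^x - e^-x)/2: cosh²x = (e^(2x) + 2 + e^(-2x))/4 and sinh²x = (e^(2x) - 2 + e^(-2x))/4. Subtracting leaves 4/4 = 1.
So the two sides agree for every real x for which both sides are defined.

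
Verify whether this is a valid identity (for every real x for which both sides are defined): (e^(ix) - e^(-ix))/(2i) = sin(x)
Yes, this is an identity.

Claim: (e^(ix) - e^(-ix))/(2i) = sin(x).
Reasoning: By Euler's formula e^(ix) = cos(x) + i·sin(x) and e^(-ix) = cos(x) - i·sin(x). Subtracting cancels the cosine terms: e^(ix) - e^(-ix) = 2i·sin(x); divide by 2i.
So the two sides agree for every real x for which both sides are defined.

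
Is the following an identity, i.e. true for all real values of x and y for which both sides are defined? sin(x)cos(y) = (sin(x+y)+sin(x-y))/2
Claim: sin(x)cos(y) = (sin(x+y)+sin(x-y))/2.
Reasoning: sin(x+y) = sin(x)cos(y) + cos(x)sin(y) and sin(x-y) = sin(x)cos(y) - cos(x)sin(y). Adding, sin(x+y) + sin(x-y) = 2sin(x)cos(y); divide by 2.
So the two sides agree for all real values of x and y for which both sides are defined.

Conclusion: Yes, this is an identity.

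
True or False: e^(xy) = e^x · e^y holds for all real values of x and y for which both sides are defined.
Claim: e^(xy) = e^x · e^y.
Test a specific point where both sides are defined: x = 1, y = 1.
LHS = e^(xy) ≈ 2.7183
RHS = e^x · e^y ≈ 7.3891
Since 2.7183 ≠ 7.3891, the equation fails at this point, so it cannot hold for all real values of x and y for which both sides are defined.
e^x · e^y = e^(x+y), not e^(xy).

Conclusion: False.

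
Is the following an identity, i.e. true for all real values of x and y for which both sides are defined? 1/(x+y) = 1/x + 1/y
Claim: 1/(x+y) = 1/x + 1/y.
Test a specific point where both sides are defined: x = 3, y = 4.
LHS = 1/(x+y) ≈ 0.1429
RHS = 1/x + 1/y ≈ 0.5833
Since 0.1429 ≠ 0.5833, the equation fails at this point, so it cannot hold for all real values of x and y for which both sides are defined.
1/x + 1/y = (x+y)/(xy), which is not 1/(x+y).

Conclusion: No, this is NOT an identity.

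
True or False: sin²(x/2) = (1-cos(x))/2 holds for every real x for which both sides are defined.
Claim: sin²(x/2) = (1-cos(x))/2.
Reasoning: Use cos(2θ) = 1 - 2sin²θ with θ = x/2: cos(x) = 1 - 2sin²(x/2). Solving for sin²(x/2) gives (1 - cos(x))/2.
So the two sides agree for every real x for which both sides are defined.

Conclusion: True.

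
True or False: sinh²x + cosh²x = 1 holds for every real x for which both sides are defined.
False.

Claim: sinh²x + cosh²x = 1.
Test a specific point where both sides are defined: x = 1.
LHS = sinh²x + cosh²x ≈ 3.7622
RHS = 1 ≈ 1.0000
Since 3.7622 ≠ 1.0000, the equation fails at this point, so it cannot hold for every real x for which both sides are defined.
The correct hyperbolic identity is cosh²x - sinh²x = 1 (a difference); the sum sinh²x + cosh²x equals cosh(2x).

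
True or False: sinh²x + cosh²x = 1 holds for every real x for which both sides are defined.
False.

Claim: sinh²x + cosh²x = 1.
Test a specific point where both sides are defined: x = -3.
LHS = sinh²x + cosh²x ≈ 201.7156
RHS = 1 ≈ 1.0000
Since 201.7156 ≠ 1.0000, the equation fails at this point, so it cannot hold for every real x for which both sides are defined.
The correct hyperbolic identity is cosh²x - sinh²x = 1 (a difference); the sum sinh²x + cosh²x equals cosh(2x).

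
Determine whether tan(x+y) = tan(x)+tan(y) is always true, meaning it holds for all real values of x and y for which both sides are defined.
Claim: tan(x+y) = tan(x)+tan(y).
Test a specific point where both sides are defined: x = -π/6, y = 3π/4.
LHS = tan(x+y) ≈ -3.7321
RHS = tan(x)+tan(y) ≈ -1.5774
Since -3.7321 ≠ -1.5774, the equation fails at this point, so it cannot hold for all real values of x and y for which both sides are defined.
The correct formula is tan(x+y) = (tan(x) + tan(y))/(1 - tan(x)tan(y)).

Conclusion: No, this is NOT an identity.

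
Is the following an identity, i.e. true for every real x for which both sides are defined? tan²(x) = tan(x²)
Claim: tan²(x) = tan(x²).
Test a specific point where both sides are defined: x = π/6.
LHS = tan²(x) ≈ 0.3333
RHS = tan(x²) ≈ 0.2812
Since 0.3333 ≠ 0.2812, the equation fails at this point, so it cannot hold for every real x for which both sides are defined.
tan²(x) means (tan x)², squaring the output; tan(x²) squares the input. These are different functions.

Conclusion: No, this is NOT an identity.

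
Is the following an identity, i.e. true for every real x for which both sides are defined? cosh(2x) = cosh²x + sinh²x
Yes, this is an identity.

Claim: cosh(2x) = cosh²x + sinh²x.
Reasoning: cosh²x = (e^(2x) + 2 + e^(-2x))/4 and sinh²x = (e^(2x) - 2 + e^(-2x))/4. Adding gives (2e^(2x) + 2e^(-2x))/4 = (e^(2x) + e^(-2x))/2 = cosh(2x).
So the two sides agree for every real x for which both sides are defined.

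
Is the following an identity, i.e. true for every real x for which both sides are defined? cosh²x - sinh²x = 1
Claim: cosh²x - sinh²x = 1.
Reasoning: With cosh(x) = (e^x + e^-x)/2 and sinh(x) = (e^x - e^-x)/2: cosh²x = (e^(2x) + 2 + e^(-2x))/4 and sinh²x = (e^(2x) - 2 + e^(-2x))/4. Subtracting leaves 4/4 = 1.
So the two sides agree for every real x for which both sides are defined.

Conclusion: Yes, this is an identity.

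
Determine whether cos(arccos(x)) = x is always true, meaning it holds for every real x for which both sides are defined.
Claim: cos(arccos(x)) = x.
Reasoning: For -1 ≤ x ≤ 1 (where arccos is defined), arccos(x) is by definition an angle whose cosine equals x. Taking the cosine of that angle returns x. (Note the other order, arccos(cos x) = x, is NOT an identity.)
So the two sides agree for every real x for which both sides are defined.

Conclusion: Yes, this is an identity.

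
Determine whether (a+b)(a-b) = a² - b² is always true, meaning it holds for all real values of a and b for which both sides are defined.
Claim: (a+b)(a-b) = a² - b².
Reasoning: Expand: (a+b)(a-b) = a² - ab + ba - b² = a² - b² (the cross terms cancel).
So the two sides agree for all real values of a and b for which both sides are defined.

Conclusion: Yes, this is an identity.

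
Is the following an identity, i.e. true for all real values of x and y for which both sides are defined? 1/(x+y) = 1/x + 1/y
No, this is NOT an identity.

Claim: 1/(x+y) = 1/x + 1/y.
Test a specific point where both sides are defined: x = -3, y = 1.
LHS = 1/(x+y) ≈ -0.5000
RHS = 1/x + 1/y ≈ 0.6667
Since -0.5000 ≠ 0.6667, the equation fails at this point, so it cannot hold for all real values of x and y for which both sides are defined.
1/x + 1/y = (x+y)/(xy), which is not 1/(x+y).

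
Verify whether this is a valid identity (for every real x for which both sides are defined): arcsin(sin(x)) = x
Claim: arcsin(sin(x)) = x.
Test a specific point where both sides are defined: x = π.
LHS = arcsin(sin(x)) ≈ 0.0000
RHS = x ≈ 3.1416
Since 0.0000 ≠ 3.1416, the equation fails at this point, so it cannot hold for every real x for which both sides are defined.
arcsin only returns values in [-π/2, π/2], so arcsin(sin(x)) = x holds only for x in that interval, not for all real x.

Conclusion: No, this is NOT an identity.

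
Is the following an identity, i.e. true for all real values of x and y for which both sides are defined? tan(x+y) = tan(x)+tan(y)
No, this is NOT an identity.

Claim: tan(x+y) = tan(x)+tan(y).
Test a specific point where both sides are defined: x = 3π/4, y = -π/3.
LHS = tan(x+y) ≈ 3.7321
RHS = tan(x)+tan(y) ≈ -2.7321
Since 3.7321 ≠ -2.7321, the equation fails at this point, so it cannot hold for all real values of x and y for which both sides are defined.
The correct formula is tan(x+y) = (tan(x) + tan(y))/(1 - tan(x)tan(y)).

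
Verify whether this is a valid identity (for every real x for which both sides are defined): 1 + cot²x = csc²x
Yes, this is an identity.

Claim: 1 + cot²x = csc²x.
Reasoning: Start from sin²x + cos²x = 1 and divide every term by sin²x (allowed wherever cot x and csc x are defined): 1 + cot²x = 1/sin²x = csc²x.
So the two sides agree for every real x for which both sides are defined.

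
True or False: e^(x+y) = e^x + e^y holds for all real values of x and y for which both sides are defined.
False.

Claim: e^(x+y) = e^x + e^y.
Test a specific point where both sides are defined: x = 4, y = 3/2.
LHS = e^(x+y) ≈ 244.6919
RHS = e^x + e^y ≈ 59.0798
Since 244.6919 ≠ 59.0798, the equation fails at this point, so it cannot hold for all real values of x and y for which both sides are defined.
The correct rule is e^(x+y) = e^x · e^y (a product, not a sum).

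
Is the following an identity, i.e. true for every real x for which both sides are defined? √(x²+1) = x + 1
Claim: √(x²+1) = x + 1.
Test a specific point where both sides are defined: x = 3/2.
LHS = √(x²+1) ≈ 1.8028
RHS = x + 1 ≈ 2.5000
Since 1.8028 ≠ 2.5000, the equation fails at this point, so it cannot hold for every real x for which both sides are defined.
(x+1)² = x² + 2x + 1 ≠ x² + 1 unless x = 0.

Conclusion: No, this is NOT an identity.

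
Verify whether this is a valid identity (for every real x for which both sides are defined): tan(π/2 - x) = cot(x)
Yes, this is an identity.

Claim: tan(π/2 - x) = cot(x).
Reasoning: tan(π/2 - x) = sin(π/2 - x)/cos(π/2 - x) = cos(x)/sin(x) = cot(x), using the cofunction identities sin(π/2 - x) = cos(x) and cos(π/2 - x) = sin(x).
So the two sides agree for every real x for which both sides are defined.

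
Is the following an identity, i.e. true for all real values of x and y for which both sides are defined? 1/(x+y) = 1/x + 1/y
Claim: 1/(x+y) = 1/x + 1/y.
Test a specific point where both sides are defined: x = 3, y = 1/2.
LHS = 1/(x+y) ≈ 0.2857
RHS = 1/x + 1/y ≈ 2.3333
Since 0.2857 ≠ 2.3333, the equation fails at this point, so it cannot hold for all real values of x and y for which both sides are defined.
1/x + 1/y = (x+y)/(xy), which is not 1/(x+y).

Conclusion: No, this is NOT an identity.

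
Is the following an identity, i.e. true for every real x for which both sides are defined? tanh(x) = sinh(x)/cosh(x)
Yes, this is an identity.

Claim: tanh(x) = sinh(x)/cosh(x).
Reasoning: tanh(x) is defined as sinh(x)/cosh(x) = (e^x - e^-x)/(e^x + e^-x); cosh(x) ≥ 1 is never zero, so this holds for every real x.
So the two sides agree for every real x for which both sides are defined.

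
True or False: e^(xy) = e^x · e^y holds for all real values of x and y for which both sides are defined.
Claim: e^(xy) = e^x · e^y.
Test a specific point where both sides are defined: x = 4, y = 1/2.
LHS = e^(xy) ≈ 7.3891
RHS = e^x · e^y ≈ 90.0171
Since 7.3891 ≠ 90.0171, the equation fails at this point, so it cannot hold for all real values of x and y for which both sides are defined.
e^x · e^y = e^(x+y), not e^(xy).

Conclusion: False.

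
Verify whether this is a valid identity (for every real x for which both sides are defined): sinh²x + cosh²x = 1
Claim: sinh²x + cosh²x = 1.
Test a specific point where both sides are defined: x = -3.
LHS = sinh²x + cosh²x ≈ 201.7156
RHS = 1 ≈ 1.0000
Since 201.7156 ≠ 1.0000, the equation fails at this point, so it cannot hold for every real x for which both sides are defined.
The correct hyperbolic identity is cosh²x - sinh²x = 1 (a difference); the sum sinh²x + cosh²x equals cosh(2x).

Conclusion: No, this is NOT an identity.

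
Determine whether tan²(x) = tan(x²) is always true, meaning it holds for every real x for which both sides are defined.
No, this is NOT an identity.

Claim: tan²(x) = tan(x²).
Test a specific point where both sides are defined: x = -π/4.
LHS = tan²(x) ≈ 1.0000
RHS = tan(x²) ≈ 0.7092
Since 1.0000 ≠ 0.7092, the equation fails at this point, so it cannot hold for every real x for which both sides are defined.
tan²(x) means (tan x)², squaring the output; tan(x²) squares the input. These are different functions.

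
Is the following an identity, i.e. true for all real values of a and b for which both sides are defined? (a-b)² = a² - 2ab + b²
Claim: (a-b)² = a² - 2ab + b².
Reasoning: Expand: (a-b)² = (a-b)(a-b) = a·a - a·b - b·a + b·b = a² - 2ab + b².
So the two sides agree for all real values of a and b for which both sides are defined.

Conclusion: Yes, this is an identity.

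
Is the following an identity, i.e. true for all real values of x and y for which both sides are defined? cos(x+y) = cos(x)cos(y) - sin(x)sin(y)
Yes, this is an identity.

Claim: cos(x+y) = cos(x)cos(y) - sin(x)sin(y).
Reasoning: By Euler's formula e^(i(x+y)) = e^(ix)·e^(iy) = (cos x + i·sin x)(cos y + i·sin y). The real part of the left side is cos(x+y); the real part of the product is cos(x)cos(y) - sin(x)sin(y) (since i·i = -1).
So the two sides agree for all real values of x and y for which both sides are defined.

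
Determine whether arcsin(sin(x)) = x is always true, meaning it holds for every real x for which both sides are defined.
Claim: arcsin(sin(x)) = x.
Test a specific point where both sides are defined: x = 3π/4.
LHS = arcsin(sin(x)) ≈ 0.7854
RHS = x ≈ 2.3562
Since 0.7854 ≠ 2.3562, the equation fails at this point, so it cannot hold for every real x for which both sides are defined.
arcsin only returns values in [-π/2, π/2], so arcsin(sin(x)) = x holds only for x in that interval, not for all real x.

Conclusion: No, this is NOT an identity.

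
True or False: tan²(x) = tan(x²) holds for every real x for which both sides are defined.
Claim: tan²(x) = tan(x²).
Test a specific point where both sides are defined: x = π/6.
LHS = tan²(x) ≈ 0.3333
RHS = tan(x²) ≈ 0.2812
Since 0.3333 ≠ 0.2812, the equation fails at this point, so it cannot hold for every real x for which both sides are defined.
tan²(x) means (tan x)², squaring the output; tan(x²) squares the input. These are different functions.

Conclusion: False.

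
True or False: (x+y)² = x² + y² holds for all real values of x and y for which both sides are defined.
Claim: (x+y)² = x² + y².
Test a specific point where both sides are defined: x = 1/2, y = 3/2.
LHS = (x+y)² ≈ 4.0000
RHS = x² + y² ≈ 2.5000
Since 4.0000 ≠ 2.5000, the equation fails at this point, so it cannot hold for all real values of x and y for which both sides are defined.
The correct expansion is (x+y)² = x² + 2xy + y²; the cross term 2xy is missing.

Conclusion: False.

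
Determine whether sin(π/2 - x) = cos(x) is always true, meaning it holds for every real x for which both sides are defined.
Claim: sin(π/2 - x) = cos(x).
Reasoning: Use sin(u - v) = sin(u)cos(v) - cos(u)sin(v) with u = π/2, v = x: sin(π/2)cos(x) - cos(π/2)sin(x) = 1·cos(x) - 0·sin(x) = cos(x).
So the two sides agree for every real x for which both sides are defined.

Conclusion: Yes, this is an identity.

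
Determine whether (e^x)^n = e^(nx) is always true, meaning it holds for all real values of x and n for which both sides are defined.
Yes, this is an identity.

Claim: (e^x)^n = e^(nx).
Reasoning: e^x is a positive real number, and for a positive base B and real exponent n, B^n = e^(n·ln B). With B = e^x, ln B = x, so (e^x)^n = e^(n·x).
So the two sides agree for all real values of x and n for which both sides are defined.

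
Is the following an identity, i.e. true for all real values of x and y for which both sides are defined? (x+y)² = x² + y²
No, this is NOT an identity.

Claim: (x+y)² = x² + y².
Test a specific point where both sides are defined: x = 3, y = 2.
LHS = (x+y)² ≈ 25.0000
RHS = x² + y² ≈ 13.0000
Since 25.0000 ≠ 13.0000, the equation fails at this point, so it cannot hold for all real values of x and y for which both sides are defined.
The correct expansion is (x+y)² = x² + 2xy + y²; the cross term 2xy is missing.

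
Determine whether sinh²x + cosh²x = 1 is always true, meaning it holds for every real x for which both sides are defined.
Claim: sinh²x + cosh²x = 1.
Test a specific point where both sides are defined: x = 2.
LHS = sinh²x + cosh²x ≈ 27.3082
RHS = 1 ≈ 1.0000
Since 27.3082 ≠ 1.0000, the equation fails at this point, so it cannot hold for every real x for which both sides are defined.
The correct hyperbolic identity is cosh²x - sinh²x = 1 (a difference); the sum sinh²x + cosh²x equals cosh(2x).

Conclusion: No, this is NOT an identity.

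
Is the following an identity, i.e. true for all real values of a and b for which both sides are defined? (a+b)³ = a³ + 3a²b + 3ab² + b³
Claim: (a+b)³ = a³ + 3a²b + 3ab² + b³.
Reasoning: (a+b)³ = (a+b)(a+b)² = (a+b)(a² + 2ab + b²) = a³ + 2a²b + ab² + a²b + 2ab² + b³ = a³ + 3a²b + 3ab² + b³.
So the two sides agree for all real values of a and b for which both sides are defined.

Conclusion: Yes, this is an identity.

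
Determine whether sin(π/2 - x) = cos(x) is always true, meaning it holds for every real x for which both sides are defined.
Claim: sin(π/2 - x) = cos(x).
Reasoning: Use sin(u - v) = sin(u)cos(v) - cos(u)sin(v) with u = π/2, v = x: sin(π/2)cos(x) - cos(π/2)sin(x) = 1·cos(x) - 0·sin(x) = cos(x).
So the two sides agree for every real x for which both sides are defined.

Conclusion: Yes, this is an identity.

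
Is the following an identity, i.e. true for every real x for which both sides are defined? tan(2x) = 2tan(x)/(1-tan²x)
Claim: tan(2x) = 2tan(x)/(1-tan²x).
Reasoning: tan(2x) = sin(2x)/cos(2x) = 2sin(x)cos(x) / (cos²x - sin²x). Divide numerator and denominator by cos²x: 2tan(x) / (1 - tan²x).
So the two sides agree for every real x for which both sides are defined.

Conclusion: Yes, this is an identity.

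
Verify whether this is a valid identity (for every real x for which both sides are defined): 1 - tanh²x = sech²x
Claim: 1 - tanh²x = sech²x.
Reasoning: Divide cosh²x - sinh²x = 1 through by cosh²x (never zero): 1 - tanh²x = 1/cosh²x = sech²x.
So the two sides agree for every real x for which both sides are defined.

Conclusion: Yes, this is an identity.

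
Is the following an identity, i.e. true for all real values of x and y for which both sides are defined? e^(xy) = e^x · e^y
Claim: e^(xy) = e^x · e^y.
Test a specific point where both sides are defined: x = -1, y = 2.
LHS = e^(xy) ≈ 0.1353
RHS = e^x · e^y ≈ 2.7183
Since 0.1353 ≠ 2.7183, the equation fails at this point, so it cannot hold for all real values of x and y for which both sides are defined.
e^x · e^y = e^(x+y), not e^(xy).

Conclusion: No, this is NOT an identity.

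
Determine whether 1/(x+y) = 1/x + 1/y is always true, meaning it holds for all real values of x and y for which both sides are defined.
Claim: 1/(x+y) = 1/x + 1/y.
Test a specific point where both sides are defined: x = 4, y = 3.
LHS = 1/(x+y) ≈ 0.1429
RHS = 1/x + 1/y ≈ 0.5833
Since 0.1429 ≠ 0.5833, the equation fails at this point, so it cannot hold for all real values of x and y for which both sides are defined.
1/x + 1/y = (x+y)/(xy), which is not 1/(x+y).

Conclusion: No, this is NOT an identity.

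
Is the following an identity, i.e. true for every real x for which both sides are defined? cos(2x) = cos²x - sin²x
Claim: cos(2x) = cos²x - sin²x.
Reasoning: Put y = x in the addition formula cos(x+y) = cos(x)cos(y) - sin(x)sin(y): cos(2x) = cos²x - sin²x.
So the two sides agree for every real x for which both sides are defined.

Conclusion: Yes, this is an identity.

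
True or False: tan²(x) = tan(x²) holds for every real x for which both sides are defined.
False.

Claim: tan²(x) = tan(x²).
Test a specific point where both sides are defined: x = π/6.
LHS = tan²(x) ≈ 0.3333
RHS = tan(x²) ≈ 0.2812
Since 0.3333 ≠ 0.2812, the equation fails at this point, so it cannot hold for every real x for which both sides are defined.
tan²(x) means (tan x)², squaring the output; tan(x²) squares the input. These are different functions.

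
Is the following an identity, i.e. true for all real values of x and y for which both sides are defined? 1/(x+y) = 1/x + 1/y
No, this is NOT an identity.

Claim: 1/(x+y) = 1/x + 1/y.
Test a specific point where both sides are defined: x = -1, y = 3.
LHS = 1/(x+y) ≈ 0.5000
RHS = 1/x + 1/y ≈ -0.6667
Since 0.5000 ≠ -0.6667, the equation fails at this point, so it cannot hold for all real values of x and y for which both sides are defined.
1/x + 1/y = (x+y)/(xy), which is not 1/(x+y).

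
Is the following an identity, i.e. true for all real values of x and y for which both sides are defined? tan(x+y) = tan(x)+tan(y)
Claim: tan(x+y) = tan(x)+tan(y).
Test a specific point where both sides are defined: x = 3π/4, y = 2π/3.
LHS = tan(x+y) ≈ 3.7321
RHS = tan(x)+tan(y) ≈ -2.7321
Since 3.7321 ≠ -2.7321, the equation fails at this point, so it cannot hold for all real values of x and y for which both sides are defined.
The correct formula is tan(x+y) = (tan(x) + tan(y))/(1 - tan(x)tan(y)).

Conclusion: No, this is NOT an identity.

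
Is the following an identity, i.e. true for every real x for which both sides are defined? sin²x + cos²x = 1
Yes, this is an identity.

Claim: sin²x + cos²x = 1.
Reasoning: The point (cos x, sin x) lies on the unit circle X² + Y² = 1, so cos²x + sin²x = 1 for every real x.
So the two sides agree for every real x for which both sides are defined.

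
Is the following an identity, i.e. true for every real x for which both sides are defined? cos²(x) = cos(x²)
Claim: cos²(x) = cos(x²).
Test a specific point where both sides are defined: x = 2π/3.
LHS = cos²(x) ≈ 0.2500
RHS = cos(x²) ≈ -0.3202
Since 0.2500 ≠ -0.3202, the equation fails at this point, so it cannot hold for every real x for which both sides are defined.
cos²(x) means (cos x)², squaring the output; cos(x²) squares the input. These are different functions.

Conclusion: No, this is NOT an identity.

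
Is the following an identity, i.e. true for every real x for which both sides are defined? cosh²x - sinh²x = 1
Claim: cosh²x - sinh²x = 1.
Reasoning: With cosh(x) = (e^x + e^-x)/2 and sinh(x) = (e^x - e^-x)/2: cosh²x = (e^(2x) + 2 + e^(-2x))/4 and sinh²x = (e^(2x) - 2 + e^(-2x))/4. Subtracting leaves 4/4 = 1.
So the two sides agree for every real x for which both sides are defined.

Conclusion: Yes, this is an identity.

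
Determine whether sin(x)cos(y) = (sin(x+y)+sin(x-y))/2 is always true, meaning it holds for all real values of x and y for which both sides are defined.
Claim: sin(x)cos(y) = (sin(x+y)+sin(x-y))/2.
Reasoning: sin(x+y) = sin(x)cos(y) + cos(x)sin(y) and sin(x-y) = sin(x)cos(y) - cos(x)sin(y). Adding, sin(x+y) + sin(x-y) = 2sin(x)cos(y); divide by 2.
So the two sides agree for all real values of x and y for which both sides are defined.

Conclusion: Yes, this is an identity.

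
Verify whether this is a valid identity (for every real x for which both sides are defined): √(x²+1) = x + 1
No, this is NOT an identity.

Claim: √(x²+1) = x + 1.
Test a specific point where both sides are defined: x = 2.
LHS = √(x²+1) ≈ 2.2361
RHS = x + 1 ≈ 3.0000
Since 2.2361 ≠ 3.0000, the equation fails at this point, so it cannot hold for every real x for which both sides are defined.
(x+1)² = x² + 2x + 1 ≠ x² + 1 unless x = 0.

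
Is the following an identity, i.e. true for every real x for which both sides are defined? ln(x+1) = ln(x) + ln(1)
Claim: ln(x+1) = ln(x) + ln(1).
Test a specific point where both sides are defined: x = 1/2.
LHS = ln(x+1) ≈ 0.4055
RHS = ln(x) + ln(1) ≈ -0.6931
Since 0.4055 ≠ -0.6931, the equation fails at this point, so it cannot hold for every real x for which both sides are defined.
ln(1) = 0, so the right side is just ln(x), which differs from ln(x+1).

Conclusion: No, this is NOT an identity.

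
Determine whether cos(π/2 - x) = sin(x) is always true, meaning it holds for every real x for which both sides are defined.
Yes, this is an identity.

Claim: cos(π/2 - x) = sin(x).
Reasoning: Use cos(u - v) = cos(u)cos(v) + sin(u)sin(v) with u = π/2, v = x: cos(π/2)cos(x) + sin(π/2)sin(x) = 0·cos(x) + 1·sin(x) = sin(x).
So the two sides agree for every real x for which both sides are defined.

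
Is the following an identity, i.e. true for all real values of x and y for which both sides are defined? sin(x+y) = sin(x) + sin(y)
Claim: sin(x+y) = sin(x) + sin(y).
Test a specific point where both sides are defined: x = π, y = -π/2.
LHS = sin(x+y) ≈ 1.0000
RHS = sin(x) + sin(y) ≈ -1.0000
Since 1.0000 ≠ -1.0000, the equation fails at this point, so it cannot hold for all real values of x and y for which both sides are defined.
The correct expansion is sin(x+y) = sin(x)cos(y) + cos(x)sin(y); sine is not additive.

Conclusion: No, this is NOT an identity.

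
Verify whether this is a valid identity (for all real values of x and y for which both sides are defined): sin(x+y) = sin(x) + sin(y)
No, this is NOT an identity.

Claim: sin(x+y) = sin(x) + sin(y).
Test a specific point where both sides are defined: x = -π/6, y = -π/2.
LHS = sin(x+y) ≈ -0.8660
RHS = sin(x) + sin(y) ≈ -1.5000
Since -0.8660 ≠ -1.5000, the equation fails at this point, so it cannot hold for all real values of x and y for which both sides are defined.
The correct expansion is sin(x+y) = sin(x)cos(y) + cos(x)sin(y); sine is not additive.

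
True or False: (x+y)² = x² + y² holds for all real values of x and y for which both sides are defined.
Claim: (x+y)² = x² + y².
Test a specific point where both sides are defined: x = 4, y = 4.
LHS = (x+y)² ≈ 64.0000
RHS = x² + y² ≈ 32.0000
Since 64.0000 ≠ 32.0000, the equation fails at this point, so it cannot hold for all real values of x and y for which both sides are defined.
The correct expansion is (x+y)² = x² + 2xy + y²; the cross term 2xy is missing.

Conclusion: False.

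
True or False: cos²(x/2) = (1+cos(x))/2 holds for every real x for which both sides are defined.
True.

Claim: cos²(x/2) = (1+cos(x))/2.
Reasoning: Use cos(2θ) = 2cos²θ - 1 with θ = x/2: cos(x) = 2cos²(x/2) - 1. Solving for cos²(x/2) gives (1 + cos(x))/2.
So the two sides agree for every real x for which both sides are defined.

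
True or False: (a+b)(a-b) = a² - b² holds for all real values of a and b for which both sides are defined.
True.

Claim: (a+b)(a-b) = a² - b².
Reasoning: Expand: (a+b)(a-b) = a² - ab + ba - b² = a² - b² (the cross terms cancel).
So the two sides agree for all real values of a and b for which both sides are defined.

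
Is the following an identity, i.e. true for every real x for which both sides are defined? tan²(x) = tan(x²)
Claim: tan²(x) = tan(x²).
Test a specific point where both sides are defined: x = -π/6.
LHS = tan²(x) ≈ 0.3333
RHS = tan(x²) ≈ 0.2812
Since 0.3333 ≠ 0.2812, the equation fails at this point, so it cannot hold for every real x for which both sides are defined.
tan²(x) means (tan x)², squaring the output; tan(x²) squares the input. These are different functions.

Conclusion: No, this is NOT an identity.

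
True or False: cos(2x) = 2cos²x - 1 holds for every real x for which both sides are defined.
True.

Claim: cos(2x) = 2cos²x - 1.
Reasoning: cos(2x) = cos²x - sin²x. Replace sin²x by 1 - cos²x: cos²x - (1 - cos²x) = 2cos²x - 1.
So the two sides agree for every real x for which both sides are defined.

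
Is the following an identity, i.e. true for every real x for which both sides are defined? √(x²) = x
No, this is NOT an identity.

Claim: √(x²) = x.
Test a specific point where both sides are defined: x = -2.
LHS = √(x²) ≈ 2.0000
RHS = x ≈ -2.0000
Since 2.0000 ≠ -2.0000, the equation fails at this point, so it cannot hold for every real x for which both sides are defined.
√(x²) = |x|, which differs from x whenever x < 0 (both sides are defined for every real x).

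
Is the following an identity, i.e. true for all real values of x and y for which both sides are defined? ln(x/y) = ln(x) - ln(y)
Claim: ln(x/y) = ln(x) - ln(y).
Reasoning: Both sides are simultaneously defined only when x, y > 0. Write x = e^p, y = e^q. Then x/y = e^(p-q), so ln(x/y) = p - q = ln(x) - ln(y).
So the two sides agree for all real values of x and y for which both sides are defined.

Conclusion: Yes, this is an identity.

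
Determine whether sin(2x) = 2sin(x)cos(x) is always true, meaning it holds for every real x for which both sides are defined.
Yes, this is an identity.

Claim: sin(2x) = 2sin(x)cos(x).
Reasoning: Put y = x in the addition formula sin(x+y) = sin(x)cos(y) + cos(x)sin(y): sin(2x) = sin(x)cos(x) + cos(x)sin(x) = 2sin(x)cos(x).
So the two sides agree for every real x for which both sides are defined.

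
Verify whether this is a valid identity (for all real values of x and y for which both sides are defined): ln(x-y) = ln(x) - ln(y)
No, this is NOT an identity.

Claim: ln(x-y) = ln(x) - ln(y).
Test a specific point where both sides are defined: x = 4, y = 1/2.
LHS = ln(x-y) ≈ 1.2528
RHS = ln(x) - ln(y) ≈ 2.0794
Since 1.2528 ≠ 2.0794, the equation fails at this point, so it cannot hold for all real values of x and y for which both sides are defined.
ln(x) - ln(y) = ln(x/y), not ln(x-y).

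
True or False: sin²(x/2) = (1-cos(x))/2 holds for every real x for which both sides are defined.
True.

Claim: sin²(x/2) = (1-cos(x))/2.
Reasoning: Use cos(2θ) = 1 - 2sin²θ with θ = x/2: cos(x) = 1 - 2sin²(x/2). Solving for sin²(x/2) gives (1 - cos(x))/2.
So the two sides agree for every real x for which both sides are defined.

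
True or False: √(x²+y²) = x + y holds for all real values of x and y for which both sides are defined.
False.

Claim: √(x²+y²) = x + y.
Test a specific point where both sides are defined: x = 2, y = -2.
LHS = √(x²+y²) ≈ 2.8284
RHS = x + y ≈ 0.0000
Since 2.8284 ≠ 0.0000, the equation fails at this point, so it cannot hold for all real values of x and y for which both sides are defined.
(x+y)² = x² + 2xy + y², not x² + y², so the square root does not split this way.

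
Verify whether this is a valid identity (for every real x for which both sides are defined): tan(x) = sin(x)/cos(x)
Claim: tan(x) = sin(x)/cos(x).
Reasoning: For an angle x whose terminal point on the unit circle is (cos x, sin x), tan(x) is defined as the ratio (second coordinate)/(first coordinate) = sin(x)/cos(x), wherever cos(x) ≠ 0.
So the two sides agree for every real x for which both sides are defined.

Conclusion: Yes, this is an identity.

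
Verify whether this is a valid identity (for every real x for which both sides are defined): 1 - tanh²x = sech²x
Yes, this is an identity.

Claim: 1 - tanh²x = sech²x.
Reasoning: Divide cosh²x - sinh²x = 1 through by cosh²x (never zero): 1 - tanh²x = 1/cosh²x = sech²x.
So the two sides agree for every real x for which both sides are defined.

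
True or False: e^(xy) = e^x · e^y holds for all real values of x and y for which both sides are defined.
False.

Claim: e^(xy) = e^x · e^y.
Test a specific point where both sides are defined: x = 5, y = -3.
LHS = e^(xy) ≈ 0.0000
RHS = e^x · e^y ≈ 7.3891
Since 0.0000 ≠ 7.3891, the equation fails at this point, so it cannot hold for all real values of x and y for which both sides are defined.
e^x · e^y = e^(x+y), not e^(xy).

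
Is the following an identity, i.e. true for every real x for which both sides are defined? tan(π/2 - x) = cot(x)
Yes, this is an identity.

Claim: tan(π/2 - x) = cot(x).
Reasoning: tan(π/2 - x) = sin(π/2 - x)/cos(π/2 - x) = cos(x)/sin(x) = cot(x), using the cofunction identities sin(π/2 - x) = cos(x) and cos(π/2 - x) = sin(x).
So the two sides agree for every real x for which both sides are defined.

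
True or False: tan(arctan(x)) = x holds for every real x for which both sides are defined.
True.

Claim: tan(arctan(x)) = x.
Reasoning: For every real x, arctan(x) is by definition the angle in (-π/2, π/2) whose tangent equals x. Taking the tangent of that angle returns x.
So the two sides agree for every real x for which both sides are defined.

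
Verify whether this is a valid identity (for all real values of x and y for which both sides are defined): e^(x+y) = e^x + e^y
No, this is NOT an identity.

Claim: e^(x+y) = e^x + e^y.
Test a specific point where both sides are defined: x = -3, y = 5.
LHS = e^(x+y) ≈ 7.3891
RHS = e^x + e^y ≈ 148.4629
Since 7.3891 ≠ 148.4629, the equation fails at this point, so it cannot hold for all real values of x and y for which both sides are defined.
The correct rule is e^(x+y) = e^x · e^y (a product, not a sum).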